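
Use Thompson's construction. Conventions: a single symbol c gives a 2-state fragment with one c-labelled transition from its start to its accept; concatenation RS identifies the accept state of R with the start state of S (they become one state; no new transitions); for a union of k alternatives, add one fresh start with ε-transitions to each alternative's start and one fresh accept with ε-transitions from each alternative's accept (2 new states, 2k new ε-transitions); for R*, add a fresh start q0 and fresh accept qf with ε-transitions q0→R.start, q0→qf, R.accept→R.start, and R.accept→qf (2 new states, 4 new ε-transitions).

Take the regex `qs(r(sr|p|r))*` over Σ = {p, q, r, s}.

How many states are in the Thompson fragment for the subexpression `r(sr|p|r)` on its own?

10

Fragment for `r(sr|p|r)`:
Each of the 5 symbol leaves contributes a 2-state fragment.
  sr : 3 states
  sr|p|r : 9 states
  r(sr|p|r) : 10 states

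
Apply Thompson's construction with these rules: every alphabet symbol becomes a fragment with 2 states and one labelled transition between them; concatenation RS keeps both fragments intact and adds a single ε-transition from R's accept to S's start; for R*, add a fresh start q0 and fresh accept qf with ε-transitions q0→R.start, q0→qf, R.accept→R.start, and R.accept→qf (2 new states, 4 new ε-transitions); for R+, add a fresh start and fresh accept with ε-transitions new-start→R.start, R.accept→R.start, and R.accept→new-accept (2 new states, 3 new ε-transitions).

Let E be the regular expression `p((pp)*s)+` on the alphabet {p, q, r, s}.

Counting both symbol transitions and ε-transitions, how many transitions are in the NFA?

14

Building bottom-up:
Each of the 4 symbol leaves contributes 1 transition (1 symbol, 0 ε).
  pp : 3 transitions (2 symbol, 1 ε)
  (pp)* : 7 transitions (2 symbol, 5 ε)
  (pp)*s : 9 transitions (3 symbol, 6 ε)
  ((pp)*s)+ : 12 transitions (3 symbol, 9 ε)
  p((pp)*s)+ : 14 transitions (4 symbol, 10 ε)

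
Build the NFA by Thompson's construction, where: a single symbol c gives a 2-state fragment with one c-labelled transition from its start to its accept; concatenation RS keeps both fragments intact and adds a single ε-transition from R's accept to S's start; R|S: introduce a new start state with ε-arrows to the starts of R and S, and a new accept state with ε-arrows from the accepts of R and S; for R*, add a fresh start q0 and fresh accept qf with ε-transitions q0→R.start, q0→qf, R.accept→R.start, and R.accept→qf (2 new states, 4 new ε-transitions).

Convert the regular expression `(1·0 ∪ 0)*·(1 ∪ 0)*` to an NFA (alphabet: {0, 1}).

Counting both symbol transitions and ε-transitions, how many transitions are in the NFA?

23

Recursing over subexpressions:
Each of the 5 symbol leaves contributes 1 transition (1 symbol, 0 ε).
  1·0 : 3 transitions (2 symbol, 1 ε)
  1·0 ∪ 0 : 8 transitions (3 symbol, 5 ε)
  (1·0 ∪ 0)* : 12 transitions (3 symbol, 9 ε)
  1 ∪ 0 : 6 transitions (2 symbol, 4 ε)
  (1 ∪ 0)* : 10 transitions (2 symbol, 8 ε)
  (1·0 ∪ 0)*·(1 ∪ 0)* : 23 transitions (5 symbol, 18 ε)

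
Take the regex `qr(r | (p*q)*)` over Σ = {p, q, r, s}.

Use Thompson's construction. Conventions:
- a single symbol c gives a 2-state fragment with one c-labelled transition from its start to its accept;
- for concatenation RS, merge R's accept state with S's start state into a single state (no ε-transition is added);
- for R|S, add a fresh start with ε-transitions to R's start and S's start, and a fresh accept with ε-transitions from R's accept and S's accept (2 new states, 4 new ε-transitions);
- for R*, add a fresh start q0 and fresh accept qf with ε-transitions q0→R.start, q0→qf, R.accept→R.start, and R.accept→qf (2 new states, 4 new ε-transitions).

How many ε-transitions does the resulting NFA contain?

12

Bottom-up over the parse tree:
Each of the 5 symbol leaves contributes 0 ε-transitions.
  p* = 4 ε-transitions
  p*q = 4 ε-transitions
  (p*q)* = 8 ε-transitions
  r | (p*q)* = 12 ε-transitions
  qr(r | (p*q)*) = 12 ε-transitions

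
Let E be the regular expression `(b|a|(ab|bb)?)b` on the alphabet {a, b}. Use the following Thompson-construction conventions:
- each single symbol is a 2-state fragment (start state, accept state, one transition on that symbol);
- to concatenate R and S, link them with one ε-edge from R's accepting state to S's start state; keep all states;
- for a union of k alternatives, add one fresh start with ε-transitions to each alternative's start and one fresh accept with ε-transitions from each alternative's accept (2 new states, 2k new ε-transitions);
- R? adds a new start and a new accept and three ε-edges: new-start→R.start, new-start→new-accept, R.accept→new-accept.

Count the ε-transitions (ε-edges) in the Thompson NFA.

Building bottom-up:
Each of the 7 symbol leaves contributes 0 ε-transitions.
  ab = 1 ε-transition
  bb = 1 ε-transition
  ab|bb = 6 ε-transitions
  (ab|bb)? = 9 ε-transitions
  b|a|(ab|bb)? = 15 ε-transitions
  (b|a|(ab|bb)?)b = 16 ε-transitions

16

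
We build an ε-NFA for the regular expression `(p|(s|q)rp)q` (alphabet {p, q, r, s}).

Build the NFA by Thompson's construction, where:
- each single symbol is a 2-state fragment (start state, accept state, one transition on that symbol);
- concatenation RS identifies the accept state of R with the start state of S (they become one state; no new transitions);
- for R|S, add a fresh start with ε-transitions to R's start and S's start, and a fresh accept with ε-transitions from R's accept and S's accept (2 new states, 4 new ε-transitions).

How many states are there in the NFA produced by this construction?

Per subexpression:
Each of the 6 symbol leaves contributes a 2-state fragment.
  s|q — 6 states
  (s|q)rp — 8 states
  p|(s|q)rp — 12 states
  (p|(s|q)rp)q — 13 states

13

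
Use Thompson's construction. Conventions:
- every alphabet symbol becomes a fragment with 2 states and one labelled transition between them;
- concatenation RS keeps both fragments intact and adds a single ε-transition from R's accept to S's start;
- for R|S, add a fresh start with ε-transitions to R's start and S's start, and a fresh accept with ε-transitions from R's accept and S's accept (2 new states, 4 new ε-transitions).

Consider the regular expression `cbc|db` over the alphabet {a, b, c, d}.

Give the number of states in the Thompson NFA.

Building bottom-up:
Each of the 5 symbol leaves contributes a 2-state fragment.
  cbc = 6 states
  db = 4 states
  cbc|db = 12 states

12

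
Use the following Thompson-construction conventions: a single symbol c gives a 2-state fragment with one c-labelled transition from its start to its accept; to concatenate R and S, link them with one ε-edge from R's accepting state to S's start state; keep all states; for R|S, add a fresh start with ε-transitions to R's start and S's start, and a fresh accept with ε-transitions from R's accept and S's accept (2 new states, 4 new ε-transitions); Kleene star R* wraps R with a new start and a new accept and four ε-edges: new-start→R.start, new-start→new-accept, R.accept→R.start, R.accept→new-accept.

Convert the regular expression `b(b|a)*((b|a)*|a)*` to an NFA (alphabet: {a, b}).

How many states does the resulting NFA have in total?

Bottom-up over the parse tree:
Each of the 6 symbol leaves contributes a 2-state fragment.
  b|a — 6 states
  (b|a)* — 8 states
  b|a — 6 states
  (b|a)* — 8 states
  (b|a)*|a — 12 states
  ((b|a)*|a)* — 14 states
  b(b|a)*((b|a)*|a)* — 24 states

24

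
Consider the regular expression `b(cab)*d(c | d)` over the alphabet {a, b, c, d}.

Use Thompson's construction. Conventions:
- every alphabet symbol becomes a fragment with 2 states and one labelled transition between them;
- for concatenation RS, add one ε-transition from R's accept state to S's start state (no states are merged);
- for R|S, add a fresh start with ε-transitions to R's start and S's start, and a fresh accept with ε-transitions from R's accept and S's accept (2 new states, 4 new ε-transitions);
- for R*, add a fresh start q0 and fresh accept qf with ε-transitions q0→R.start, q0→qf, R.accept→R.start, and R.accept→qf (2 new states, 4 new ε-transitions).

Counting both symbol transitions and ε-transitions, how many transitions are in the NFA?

20

Bottom-up over the parse tree:
Each of the 7 symbol leaves contributes 1 transition (1 symbol, 0 ε).
  cab : 5 transitions (3 symbol, 2 ε)
  (cab)* : 9 transitions (3 symbol, 6 ε)
  c | d : 6 transitions (2 symbol, 4 ε)
  b(cab)*d(c | d) : 20 transitions (7 symbol, 13 ε)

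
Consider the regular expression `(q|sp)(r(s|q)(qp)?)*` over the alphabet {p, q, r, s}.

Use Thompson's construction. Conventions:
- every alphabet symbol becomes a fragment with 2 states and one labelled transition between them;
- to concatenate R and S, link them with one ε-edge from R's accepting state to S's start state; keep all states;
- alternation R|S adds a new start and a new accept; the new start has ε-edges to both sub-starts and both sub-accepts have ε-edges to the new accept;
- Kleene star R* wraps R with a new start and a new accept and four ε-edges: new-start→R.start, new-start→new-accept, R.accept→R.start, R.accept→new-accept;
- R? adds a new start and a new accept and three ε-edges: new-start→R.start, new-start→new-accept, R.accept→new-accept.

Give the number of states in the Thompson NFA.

24

Per subexpression:
Each of the 8 symbol leaves contributes a 2-state fragment.
  sp — 4 states
  q|sp — 8 states
  s|q — 6 states
  qp — 4 states
  (qp)? — 6 states
  r(s|q)(qp)? — 14 states
  (r(s|q)(qp)?)* — 16 states
  (q|sp)(r(s|q)(qp)?)* — 24 states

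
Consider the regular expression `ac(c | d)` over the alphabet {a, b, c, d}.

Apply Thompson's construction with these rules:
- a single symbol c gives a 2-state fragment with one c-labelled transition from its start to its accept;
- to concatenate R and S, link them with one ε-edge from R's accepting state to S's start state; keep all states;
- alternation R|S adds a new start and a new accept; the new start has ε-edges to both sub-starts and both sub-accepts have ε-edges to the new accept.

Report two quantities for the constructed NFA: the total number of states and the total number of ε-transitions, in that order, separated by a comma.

10, 6

By structural recursion:
Each of the 4 symbol leaves contributes 2 states and 0 ε-transitions.
  c | d — 6 states, 4 ε-transitions
  ac(c | d) — 10 states, 6 ε-transitions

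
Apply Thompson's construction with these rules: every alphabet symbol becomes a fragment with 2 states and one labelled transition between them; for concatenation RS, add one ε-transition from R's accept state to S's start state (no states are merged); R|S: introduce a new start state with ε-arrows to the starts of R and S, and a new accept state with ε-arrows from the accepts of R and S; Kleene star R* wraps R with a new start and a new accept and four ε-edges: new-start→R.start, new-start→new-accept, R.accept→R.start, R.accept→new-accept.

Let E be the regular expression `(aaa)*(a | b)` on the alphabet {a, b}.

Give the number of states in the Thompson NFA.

Building bottom-up:
Each of the 5 symbol leaves contributes a 2-state fragment.
  aaa → 6 states
  (aaa)* → 8 states
  a | b → 6 states
  (aaa)*(a | b) → 14 states

14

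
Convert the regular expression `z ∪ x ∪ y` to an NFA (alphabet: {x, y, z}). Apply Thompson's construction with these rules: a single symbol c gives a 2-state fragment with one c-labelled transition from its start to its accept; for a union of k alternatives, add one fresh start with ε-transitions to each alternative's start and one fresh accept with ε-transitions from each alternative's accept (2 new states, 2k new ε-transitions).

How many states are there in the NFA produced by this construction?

Recursing over subexpressions:
Each of the 3 symbol leaves contributes a 2-state fragment.
  z ∪ x ∪ y — 8 states

8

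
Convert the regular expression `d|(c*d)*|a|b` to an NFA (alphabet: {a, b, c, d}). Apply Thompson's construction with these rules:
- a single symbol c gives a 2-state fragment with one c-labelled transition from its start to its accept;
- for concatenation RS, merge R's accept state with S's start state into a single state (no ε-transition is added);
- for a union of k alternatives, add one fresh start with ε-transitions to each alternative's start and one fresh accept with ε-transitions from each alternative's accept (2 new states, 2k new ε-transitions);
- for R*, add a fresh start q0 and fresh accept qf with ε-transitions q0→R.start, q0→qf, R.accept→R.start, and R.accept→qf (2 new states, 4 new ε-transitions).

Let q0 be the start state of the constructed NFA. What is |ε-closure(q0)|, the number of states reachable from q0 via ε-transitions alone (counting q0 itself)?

10

Work bottom-up. For each fragment F, track |ε-closure(F.start)| and whether F's accept lies in that closure (i.e. whether F accepts ε). A single-symbol fragment has closure size 1 and does not accept ε.
  c* — new start has ε-edges to the inner start and to the new accept, so C = 2 + 1 = 3
  c*d — the left operand accepts ε, so the closure extends into the next operand (the shared merged state is already counted); C = 3 + (1−1) = 3
  (c*d)* — the star's fresh start ε-reaches both the body's start and the fresh accept: C = 2 + 3 = 5
  d|(c*d)*|a|b — new start ε-reaches every alternative's start; at least one alternative accepts ε, so the union's new accept is reached too: C = 1 + 1 + 5 + 1 + 1 + 1 = 10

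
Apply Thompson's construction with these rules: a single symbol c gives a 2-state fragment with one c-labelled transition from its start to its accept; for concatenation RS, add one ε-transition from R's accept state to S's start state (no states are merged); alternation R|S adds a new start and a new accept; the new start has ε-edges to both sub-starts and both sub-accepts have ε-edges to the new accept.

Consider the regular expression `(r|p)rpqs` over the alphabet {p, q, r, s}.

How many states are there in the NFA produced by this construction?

14

By structural recursion:
Each of the 6 symbol leaves contributes a 2-state fragment.
  r|p = 6 states
  (r|p)rpqs = 14 states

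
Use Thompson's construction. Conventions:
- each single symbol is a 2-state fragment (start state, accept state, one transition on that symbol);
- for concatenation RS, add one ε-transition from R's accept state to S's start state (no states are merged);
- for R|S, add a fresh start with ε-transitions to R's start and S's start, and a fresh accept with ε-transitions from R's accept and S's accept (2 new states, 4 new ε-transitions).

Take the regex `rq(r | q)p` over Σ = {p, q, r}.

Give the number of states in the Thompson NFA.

12

Bottom-up over the parse tree:
Each of the 5 symbol leaves contributes a 2-state fragment.
  r | q : 6 states
  rq(r | q)p : 12 states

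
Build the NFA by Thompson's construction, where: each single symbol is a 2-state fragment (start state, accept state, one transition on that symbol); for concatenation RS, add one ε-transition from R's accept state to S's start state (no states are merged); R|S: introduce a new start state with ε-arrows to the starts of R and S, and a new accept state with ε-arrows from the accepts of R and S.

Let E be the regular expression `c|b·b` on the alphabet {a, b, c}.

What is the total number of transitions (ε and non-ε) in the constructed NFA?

Per subexpression:
Each of the 3 symbol leaves contributes 1 transition (1 symbol, 0 ε).
  b·b → 3 transitions (2 symbol, 1 ε)
  c|b·b → 8 transitions (3 symbol, 5 ε)

8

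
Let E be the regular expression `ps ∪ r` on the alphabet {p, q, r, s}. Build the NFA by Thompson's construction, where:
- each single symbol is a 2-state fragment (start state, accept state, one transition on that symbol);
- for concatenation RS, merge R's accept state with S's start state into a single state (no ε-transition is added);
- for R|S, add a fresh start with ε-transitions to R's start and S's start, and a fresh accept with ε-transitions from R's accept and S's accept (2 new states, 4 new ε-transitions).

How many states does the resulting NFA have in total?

7

Per subexpression:
Each of the 3 symbol leaves contributes a 2-state fragment.
  ps → 3 states
  ps ∪ r → 7 states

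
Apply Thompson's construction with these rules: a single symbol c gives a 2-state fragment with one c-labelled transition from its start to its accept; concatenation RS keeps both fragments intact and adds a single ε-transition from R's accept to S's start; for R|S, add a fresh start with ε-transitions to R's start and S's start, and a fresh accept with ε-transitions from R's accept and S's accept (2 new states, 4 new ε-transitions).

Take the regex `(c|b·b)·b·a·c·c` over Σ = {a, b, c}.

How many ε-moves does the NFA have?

Building bottom-up:
Each of the 7 symbol leaves contributes 0 ε-transitions.
  b·b = 1 ε-transition
  c|b·b = 5 ε-transitions
  (c|b·b)·b·a·c·c = 9 ε-transitions

9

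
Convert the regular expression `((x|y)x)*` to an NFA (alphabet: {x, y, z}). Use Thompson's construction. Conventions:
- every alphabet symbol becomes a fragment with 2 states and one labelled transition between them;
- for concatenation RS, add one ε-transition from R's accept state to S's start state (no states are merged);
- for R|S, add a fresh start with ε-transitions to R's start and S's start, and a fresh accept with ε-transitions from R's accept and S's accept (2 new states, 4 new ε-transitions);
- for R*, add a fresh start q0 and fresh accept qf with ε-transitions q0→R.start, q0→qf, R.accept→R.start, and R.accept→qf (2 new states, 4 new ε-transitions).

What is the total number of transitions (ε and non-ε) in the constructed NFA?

Per subexpression:
Each of the 3 symbol leaves contributes 1 transition (1 symbol, 0 ε).
  x|y → 6 transitions (2 symbol, 4 ε)
  (x|y)x → 8 transitions (3 symbol, 5 ε)
  ((x|y)x)* → 12 transitions (3 symbol, 9 ε)

12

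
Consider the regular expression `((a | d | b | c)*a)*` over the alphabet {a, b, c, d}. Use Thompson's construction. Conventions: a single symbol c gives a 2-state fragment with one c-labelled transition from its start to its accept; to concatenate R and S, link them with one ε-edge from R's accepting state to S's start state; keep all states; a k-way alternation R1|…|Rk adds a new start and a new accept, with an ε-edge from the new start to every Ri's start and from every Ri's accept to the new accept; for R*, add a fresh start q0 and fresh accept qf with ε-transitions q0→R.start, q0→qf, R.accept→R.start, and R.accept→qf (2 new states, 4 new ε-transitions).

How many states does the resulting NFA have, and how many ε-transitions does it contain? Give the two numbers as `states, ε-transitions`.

16, 17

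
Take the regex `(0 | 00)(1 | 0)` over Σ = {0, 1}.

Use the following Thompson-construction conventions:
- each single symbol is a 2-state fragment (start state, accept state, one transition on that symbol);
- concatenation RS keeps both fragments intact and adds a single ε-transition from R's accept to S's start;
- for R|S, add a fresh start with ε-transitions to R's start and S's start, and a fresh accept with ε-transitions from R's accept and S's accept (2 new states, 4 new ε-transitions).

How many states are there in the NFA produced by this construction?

14

By structural recursion:
Each of the 5 symbol leaves contributes a 2-state fragment.
  00 = 4 states
  0 | 00 = 8 states
  1 | 0 = 6 states
  (0 | 00)(1 | 0) = 14 states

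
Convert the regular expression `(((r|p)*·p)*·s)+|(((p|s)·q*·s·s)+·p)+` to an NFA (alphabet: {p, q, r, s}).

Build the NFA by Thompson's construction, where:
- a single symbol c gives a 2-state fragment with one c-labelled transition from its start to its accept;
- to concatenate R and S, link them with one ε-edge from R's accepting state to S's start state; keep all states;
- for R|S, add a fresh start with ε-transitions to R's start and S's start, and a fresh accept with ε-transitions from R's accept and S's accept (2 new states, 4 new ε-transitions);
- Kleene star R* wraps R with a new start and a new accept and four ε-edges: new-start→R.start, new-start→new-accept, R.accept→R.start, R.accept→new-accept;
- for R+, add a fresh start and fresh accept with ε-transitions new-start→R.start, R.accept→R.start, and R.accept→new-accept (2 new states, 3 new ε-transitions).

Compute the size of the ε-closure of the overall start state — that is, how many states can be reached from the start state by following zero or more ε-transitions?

Compute the ε-closure size of each fragment's start state recursively; a symbol fragment's start has no outgoing ε-edge, so its closure is just itself (size 1).
  r|p — new start ε-reaches every alternative's start; none of them accept ε, so the new accept is not reached: |ε-closure| = 1 + 1 + 1 = 3
  (r|p)* — new start has ε-edges to the inner start and to the new accept, so |ε-closure| = 2 + 3 = 5
  (r|p)*·p — the left operand accepts ε, so the closure extends into the next operand (via the concat ε-link); |ε-closure| = 5 + 1 = 6
  ((r|p)*·p)* — the star's fresh start ε-reaches both the body's start and the fresh accept: |ε-closure| = 2 + 6 = 8
  ((r|p)*·p)*·s — |ε-closure| = 8 + 1 = 9 (closure spills across the concat boundary because the left factor accepts ε)
  (((r|p)*·p)*·s)+ — |ε-closure| = 1 + 9 = 10 (the body doesn't accept ε, so the new accept is not reached)
  p|s — new start ε-reaches every alternative's start; none of them accept ε, so the new accept is not reached: |ε-closure| = 1 + 1 + 1 = 3
  q* — new start has ε-edges to the inner start and to the new accept, so |ε-closure| = 2 + 1 = 3
  (p|s)·q*·s·s — same as the first factor's closure: |ε-closure| = 3
  ((p|s)·q*·s·s)+ — new start ε-reaches only the body's start; the new accept needs a symbol first: |ε-closure| = 1 + 3 = 4
  ((p|s)·q*·s·s)+·p — |ε-closure| equals the left operand's closure size = 4 (its accept is not ε-reachable, so the closure stops there)
  (((p|s)·q*·s·s)+·p)+ — new start ε-reaches only the body's start; the new accept needs a symbol first: |ε-closure| = 1 + 4 = 5
  (((r|p)*·p)*·s)+|(((p|s)·q*·s·s)+·p)+ — |ε-closure| = 1 + 10 + 5 = 16 (the new accept is not ε-reachable since no branch accepts ε)

16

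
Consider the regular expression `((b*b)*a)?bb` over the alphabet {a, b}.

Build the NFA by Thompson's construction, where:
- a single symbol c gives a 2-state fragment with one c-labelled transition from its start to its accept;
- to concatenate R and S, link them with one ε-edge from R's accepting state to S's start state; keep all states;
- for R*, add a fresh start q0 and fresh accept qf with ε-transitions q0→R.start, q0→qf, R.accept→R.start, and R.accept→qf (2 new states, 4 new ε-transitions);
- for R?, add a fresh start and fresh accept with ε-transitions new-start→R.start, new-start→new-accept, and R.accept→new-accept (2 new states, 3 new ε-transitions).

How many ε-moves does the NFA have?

Building bottom-up:
Each of the 5 symbol leaves contributes 0 ε-transitions.
  b* : 4 ε-transitions
  b*b : 5 ε-transitions
  (b*b)* : 9 ε-transitions
  (b*b)*a : 10 ε-transitions
  ((b*b)*a)? : 13 ε-transitions
  ((b*b)*a)?bb : 15 ε-transitions

15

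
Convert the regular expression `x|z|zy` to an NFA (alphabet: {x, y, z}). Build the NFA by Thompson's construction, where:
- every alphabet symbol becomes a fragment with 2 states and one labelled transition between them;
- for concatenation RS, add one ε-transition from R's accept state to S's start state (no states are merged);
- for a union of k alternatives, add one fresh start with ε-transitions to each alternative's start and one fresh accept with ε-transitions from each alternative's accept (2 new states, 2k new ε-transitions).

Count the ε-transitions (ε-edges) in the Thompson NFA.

Bottom-up over the parse tree:
Each of the 4 symbol leaves contributes 0 ε-transitions.
  zy = 1 ε-transition
  x|z|zy = 7 ε-transitions

7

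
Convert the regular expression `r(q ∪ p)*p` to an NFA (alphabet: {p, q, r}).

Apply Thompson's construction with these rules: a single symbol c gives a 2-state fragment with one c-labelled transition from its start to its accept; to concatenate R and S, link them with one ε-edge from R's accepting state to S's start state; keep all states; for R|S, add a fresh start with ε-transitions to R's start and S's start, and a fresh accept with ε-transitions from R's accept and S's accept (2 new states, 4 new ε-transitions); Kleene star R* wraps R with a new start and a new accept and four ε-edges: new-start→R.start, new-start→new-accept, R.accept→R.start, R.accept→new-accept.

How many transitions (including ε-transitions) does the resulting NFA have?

By structural recursion:
Each of the 4 symbol leaves contributes 1 transition (1 symbol, 0 ε).
  q ∪ p = 6 transitions (2 symbol, 4 ε)
  (q ∪ p)* = 10 transitions (2 symbol, 8 ε)
  r(q ∪ p)*p = 14 transitions (4 symbol, 10 ε)

14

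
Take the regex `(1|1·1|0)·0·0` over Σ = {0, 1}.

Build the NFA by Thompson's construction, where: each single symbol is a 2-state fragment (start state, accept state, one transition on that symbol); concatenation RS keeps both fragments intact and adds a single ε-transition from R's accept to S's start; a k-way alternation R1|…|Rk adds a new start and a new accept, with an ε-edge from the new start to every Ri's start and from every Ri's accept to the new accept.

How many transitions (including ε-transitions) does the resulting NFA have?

15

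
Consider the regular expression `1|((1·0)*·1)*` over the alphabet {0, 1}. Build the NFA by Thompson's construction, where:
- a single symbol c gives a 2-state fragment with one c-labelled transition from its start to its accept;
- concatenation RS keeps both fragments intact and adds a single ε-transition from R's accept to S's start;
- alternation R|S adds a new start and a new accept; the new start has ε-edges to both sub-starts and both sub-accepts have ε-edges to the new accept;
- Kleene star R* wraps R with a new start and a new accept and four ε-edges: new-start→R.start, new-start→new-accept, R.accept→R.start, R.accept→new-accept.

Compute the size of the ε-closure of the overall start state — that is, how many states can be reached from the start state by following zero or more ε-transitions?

Work bottom-up. For each fragment F, track |ε-closure(F.start)| and whether F's accept lies in that closure (i.e. whether F accepts ε). A single-symbol fragment has closure size 1 and does not accept ε.
  1·0 → |ε-closure| equals the left operand's closure size = 1 (its accept is not ε-reachable, so the closure stops there)
  (1·0)* → new start has ε-edges to the inner start and to the new accept, so |ε-closure| = 2 + 1 = 3
  (1·0)*·1 → |ε-closure| = 3 + 1 = 4 (closure spills across the concat boundary because the left factor accepts ε)
  ((1·0)*·1)* → |ε-closure| = 1 (new start) + 4 (body) + 1 (new accept) = 6
  1|((1·0)*·1)* → |ε-closure| = 1 (new start) + (1 + 6) + 1 (new accept, since some branch ε-reaches its own accept) = 9

9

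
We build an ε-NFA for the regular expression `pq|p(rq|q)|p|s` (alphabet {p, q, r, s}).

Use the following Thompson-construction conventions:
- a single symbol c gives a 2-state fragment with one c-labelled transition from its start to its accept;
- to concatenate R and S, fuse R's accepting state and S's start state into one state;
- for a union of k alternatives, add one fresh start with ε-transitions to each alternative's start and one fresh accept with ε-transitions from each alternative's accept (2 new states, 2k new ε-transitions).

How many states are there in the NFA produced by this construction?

17

Per subexpression:
Each of the 8 symbol leaves contributes a 2-state fragment.
  pq → 3 states
  rq → 3 states
  rq|q → 7 states
  p(rq|q) → 8 states
  pq|p(rq|q)|p|s → 17 states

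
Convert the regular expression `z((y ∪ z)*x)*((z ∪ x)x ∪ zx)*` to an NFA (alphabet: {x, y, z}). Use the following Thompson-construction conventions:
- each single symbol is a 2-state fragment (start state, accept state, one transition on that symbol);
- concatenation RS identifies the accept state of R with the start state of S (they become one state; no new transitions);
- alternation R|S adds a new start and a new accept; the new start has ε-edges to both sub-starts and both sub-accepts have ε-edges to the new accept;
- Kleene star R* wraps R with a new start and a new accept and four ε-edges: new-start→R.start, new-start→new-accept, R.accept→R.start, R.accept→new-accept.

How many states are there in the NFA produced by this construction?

25

Building bottom-up:
Each of the 9 symbol leaves contributes a 2-state fragment.
  y ∪ z → 6 states
  (y ∪ z)* → 8 states
  (y ∪ z)*x → 9 states
  ((y ∪ z)*x)* → 11 states
  z ∪ x → 6 states
  (z ∪ x)x → 7 states
  zx → 3 states
  (z ∪ x)x ∪ zx → 12 states
  ((z ∪ x)x ∪ zx)* → 14 states
  z((y ∪ z)*x)*((z ∪ x)x ∪ zx)* → 25 states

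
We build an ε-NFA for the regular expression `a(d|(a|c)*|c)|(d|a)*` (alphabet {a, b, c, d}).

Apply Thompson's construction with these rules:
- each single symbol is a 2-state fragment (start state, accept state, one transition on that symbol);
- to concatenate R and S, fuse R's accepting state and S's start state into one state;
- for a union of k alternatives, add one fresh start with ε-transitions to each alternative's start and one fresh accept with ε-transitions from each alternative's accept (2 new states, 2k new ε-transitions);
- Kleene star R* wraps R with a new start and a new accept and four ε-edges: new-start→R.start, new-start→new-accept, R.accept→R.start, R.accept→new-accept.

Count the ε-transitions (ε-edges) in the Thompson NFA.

Bottom-up over the parse tree:
Each of the 7 symbol leaves contributes 0 ε-transitions.
  a|c → 4 ε-transitions
  (a|c)* → 8 ε-transitions
  d|(a|c)*|c → 14 ε-transitions
  a(d|(a|c)*|c) → 14 ε-transitions
  d|a → 4 ε-transitions
  (d|a)* → 8 ε-transitions
  a(d|(a|c)*|c)|(d|a)* → 26 ε-transitions

26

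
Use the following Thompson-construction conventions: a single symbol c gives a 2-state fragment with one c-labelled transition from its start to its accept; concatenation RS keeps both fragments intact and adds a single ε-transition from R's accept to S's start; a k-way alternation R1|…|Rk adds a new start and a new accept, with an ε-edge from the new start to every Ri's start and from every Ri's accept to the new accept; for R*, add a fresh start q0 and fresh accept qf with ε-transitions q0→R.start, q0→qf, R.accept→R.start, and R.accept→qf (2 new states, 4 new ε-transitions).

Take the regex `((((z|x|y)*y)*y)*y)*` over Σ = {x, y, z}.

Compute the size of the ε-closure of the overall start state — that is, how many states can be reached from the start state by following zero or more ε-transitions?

Let C(F) = |ε-closure(F.start)| within fragment F, and note whether F accepts ε. Symbol fragments have C = 1 and do not accept ε. Then:
  z|x|y → C = 1 + 1 + 1 + 1 = 4 (the new accept is not ε-reachable since no branch accepts ε)
  (z|x|y)* → new start has ε-edges to the inner start and to the new accept, so C = 2 + 4 = 6
  (z|x|y)*y → C = 6 + 1 = 7 (closure spills across the concat boundary because the left factor accepts ε)
  ((z|x|y)*y)* → C = 1 (new start) + 7 (body) + 1 (new accept) = 9
  ((z|x|y)*y)*y → C = 9 + 1 = 10 (closure spills across the concat boundary because the left factor accepts ε)
  (((z|x|y)*y)*y)* → new start has ε-edges to the inner start and to the new accept, so C = 2 + 10 = 12
  (((z|x|y)*y)*y)*y → the left operand accepts ε, so the closure extends into the next operand (via the concat ε-link); C = 12 + 1 = 13
  ((((z|x|y)*y)*y)*y)* → new start has ε-edges to the inner start and to the new accept, so C = 2 + 13 = 15

15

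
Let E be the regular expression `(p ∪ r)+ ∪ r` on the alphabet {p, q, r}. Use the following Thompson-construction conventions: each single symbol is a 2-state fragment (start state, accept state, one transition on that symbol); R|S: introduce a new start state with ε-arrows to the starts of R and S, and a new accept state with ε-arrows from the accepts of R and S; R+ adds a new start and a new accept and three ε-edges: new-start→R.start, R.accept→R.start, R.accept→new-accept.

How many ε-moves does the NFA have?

Recursing over subexpressions:
Each of the 3 symbol leaves contributes 0 ε-transitions.
  p ∪ r — 4 ε-transitions
  (p ∪ r)+ — 7 ε-transitions
  (p ∪ r)+ ∪ r — 11 ε-transitions

11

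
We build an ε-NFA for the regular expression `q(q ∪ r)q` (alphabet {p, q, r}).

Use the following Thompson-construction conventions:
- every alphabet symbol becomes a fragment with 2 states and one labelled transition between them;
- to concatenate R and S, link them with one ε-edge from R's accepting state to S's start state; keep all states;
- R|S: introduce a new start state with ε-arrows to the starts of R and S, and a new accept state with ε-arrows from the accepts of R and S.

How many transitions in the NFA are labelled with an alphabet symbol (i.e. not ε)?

Recursing over subexpressions:
Each of the 4 symbol leaves contributes exactly 1 symbol transition.
  q ∪ r → 2 symbol transitions
  q(q ∪ r)q → 4 symbol transitions

4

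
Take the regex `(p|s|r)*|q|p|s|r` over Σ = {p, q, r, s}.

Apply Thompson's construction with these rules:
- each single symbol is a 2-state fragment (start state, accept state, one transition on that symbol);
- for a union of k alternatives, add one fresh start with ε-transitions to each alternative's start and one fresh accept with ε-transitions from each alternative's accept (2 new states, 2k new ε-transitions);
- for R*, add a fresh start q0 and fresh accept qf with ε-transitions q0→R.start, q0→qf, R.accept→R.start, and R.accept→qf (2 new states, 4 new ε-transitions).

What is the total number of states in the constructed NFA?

Recursing over subexpressions:
Each of the 7 symbol leaves contributes a 2-state fragment.
  p|s|r — 8 states
  (p|s|r)* — 10 states
  (p|s|r)*|q|p|s|r — 20 states

20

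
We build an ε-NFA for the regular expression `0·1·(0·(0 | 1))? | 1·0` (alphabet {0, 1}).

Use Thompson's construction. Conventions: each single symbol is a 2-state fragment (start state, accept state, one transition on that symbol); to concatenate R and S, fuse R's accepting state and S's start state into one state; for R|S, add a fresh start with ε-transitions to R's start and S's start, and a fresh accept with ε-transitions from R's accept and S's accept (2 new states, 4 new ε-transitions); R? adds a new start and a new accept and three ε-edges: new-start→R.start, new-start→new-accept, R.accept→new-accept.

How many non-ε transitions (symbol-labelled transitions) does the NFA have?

By structural recursion:
Each of the 7 symbol leaves contributes exactly 1 symbol transition.
  0 | 1 — 2 symbol transitions
  0·(0 | 1) — 3 symbol transitions
  (0·(0 | 1))? — 3 symbol transitions
  0·1·(0·(0 | 1))? — 5 symbol transitions
  1·0 — 2 symbol transitions
  0·1·(0·(0 | 1))? | 1·0 — 7 symbol transitions

7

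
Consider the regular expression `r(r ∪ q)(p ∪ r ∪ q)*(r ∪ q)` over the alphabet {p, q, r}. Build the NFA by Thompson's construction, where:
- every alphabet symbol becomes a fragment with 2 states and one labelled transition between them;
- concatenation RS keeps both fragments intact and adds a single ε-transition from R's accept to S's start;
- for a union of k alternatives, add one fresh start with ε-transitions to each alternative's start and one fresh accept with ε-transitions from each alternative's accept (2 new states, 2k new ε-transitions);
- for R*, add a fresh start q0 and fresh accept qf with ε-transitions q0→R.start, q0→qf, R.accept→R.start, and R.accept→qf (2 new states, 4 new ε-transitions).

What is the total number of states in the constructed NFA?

Per subexpression:
Each of the 8 symbol leaves contributes a 2-state fragment.
  r ∪ q — 6 states
  p ∪ r ∪ q — 8 states
  (p ∪ r ∪ q)* — 10 states
  r ∪ q — 6 states
  r(r ∪ q)(p ∪ r ∪ q)*(r ∪ q) — 24 states

24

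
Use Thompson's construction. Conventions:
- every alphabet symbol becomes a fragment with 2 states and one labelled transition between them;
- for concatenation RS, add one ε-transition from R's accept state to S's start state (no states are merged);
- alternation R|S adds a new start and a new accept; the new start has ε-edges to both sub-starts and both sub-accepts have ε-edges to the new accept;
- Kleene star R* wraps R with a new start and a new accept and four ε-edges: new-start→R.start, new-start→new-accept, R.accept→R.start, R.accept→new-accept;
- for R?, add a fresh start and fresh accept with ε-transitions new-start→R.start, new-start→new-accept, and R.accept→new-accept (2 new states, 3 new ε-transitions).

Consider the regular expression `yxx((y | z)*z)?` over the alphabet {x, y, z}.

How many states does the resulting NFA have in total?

18

Building bottom-up:
Each of the 6 symbol leaves contributes a 2-state fragment.
  y | z = 6 states
  (y | z)* = 8 states
  (y | z)*z = 10 states
  ((y | z)*z)? = 12 states
  yxx((y | z)*z)? = 18 states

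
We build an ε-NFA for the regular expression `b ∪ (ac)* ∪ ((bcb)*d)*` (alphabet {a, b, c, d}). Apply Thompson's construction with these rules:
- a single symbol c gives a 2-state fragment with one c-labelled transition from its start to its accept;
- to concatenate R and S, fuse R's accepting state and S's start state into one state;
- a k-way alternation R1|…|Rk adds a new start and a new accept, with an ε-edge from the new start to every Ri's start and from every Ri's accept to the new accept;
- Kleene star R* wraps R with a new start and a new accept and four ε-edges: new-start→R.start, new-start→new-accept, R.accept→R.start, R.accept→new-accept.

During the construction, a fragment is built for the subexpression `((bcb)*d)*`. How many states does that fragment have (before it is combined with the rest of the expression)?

Fragment for `((bcb)*d)*`:
Each of the 4 symbol leaves contributes a 2-state fragment.
  bcb : 4 states
  (bcb)* : 6 states
  (bcb)*d : 7 states
  ((bcb)*d)* : 9 states

9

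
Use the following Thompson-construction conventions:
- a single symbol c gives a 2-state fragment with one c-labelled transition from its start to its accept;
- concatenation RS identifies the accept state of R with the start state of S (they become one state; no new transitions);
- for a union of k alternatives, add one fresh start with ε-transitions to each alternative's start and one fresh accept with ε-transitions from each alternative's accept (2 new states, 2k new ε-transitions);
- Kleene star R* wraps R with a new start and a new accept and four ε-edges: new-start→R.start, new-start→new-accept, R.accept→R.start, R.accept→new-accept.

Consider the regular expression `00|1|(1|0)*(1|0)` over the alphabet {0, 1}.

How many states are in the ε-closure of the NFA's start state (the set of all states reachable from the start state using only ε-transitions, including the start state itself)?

Compute the ε-closure size of each fragment's start state recursively; a symbol fragment's start has no outgoing ε-edge, so its closure is just itself (size 1).
  00 : C equals the left operand's closure size = 1 (its accept is not ε-reachable, so the closure stops there)
  1|0 : new start ε-reaches every alternative's start; none of them accept ε, so the new accept is not reached: C = 1 + 1 + 1 = 3
  (1|0)* : the star's fresh start ε-reaches both the body's start and the fresh accept: C = 2 + 3 = 5
  1|0 : new start ε-reaches every alternative's start; none of them accept ε, so the new accept is not reached: C = 1 + 1 + 1 = 3
  (1|0)*(1|0) : C = 5 + (3−1) = 7 (closure spills across the concat boundary because the left factor accepts ε)
  00|1|(1|0)*(1|0) : new start ε-reaches every alternative's start; none of them accept ε, so the new accept is not reached: C = 1 + 1 + 1 + 7 = 10

10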